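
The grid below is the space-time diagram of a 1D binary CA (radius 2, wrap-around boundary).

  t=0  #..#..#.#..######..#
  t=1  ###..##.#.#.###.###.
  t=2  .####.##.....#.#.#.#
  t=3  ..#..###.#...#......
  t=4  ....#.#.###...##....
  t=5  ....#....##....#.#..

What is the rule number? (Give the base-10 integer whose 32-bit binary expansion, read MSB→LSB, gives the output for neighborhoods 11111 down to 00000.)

2656956704

  [31] ##### => #  t=0,i=13
  [30] ####. => .  t=0,i=15
  [29] ###.# => .  t=1,i=14
  [28] ###.. => #  t=0,i=16
  [27] ##.## => #  t=1,i=15
  [26] ##.#. => #  t=1,i=7
  [25] ##..# => #  t=0,i=1
  [24] ##... => .  t=2,i=8
  [23] #.### => .  t=1,i=0
  [22] #.##. => #  t=2,i=6
  [21] #.#.# => .  t=1,i=8
  [20] #.#.. => #  t=0,i=8
  [19] #..## => #  t=0,i=10
  [18] #..#. => #  t=0,i=2
  [17] #...# => .  t=3,i=11
  [16] #.... => #  t=2,i=9
  [15] .#### => #  t=0,i=12
  [14] .###. => #  t=1,i=1
  [13] .##.# => #  t=1,i=6
  [12] .##.. => #  t=0,i=0
  [11] .#.## => .  t=1,i=11
  [10] .#.#. => .  t=0,i=7
  [9] .#..# => .  t=0,i=4
  [8] .#... => #  t=3,i=10
  [7] ..### => .  t=0,i=11
  [6] ..##. => .  t=0,i=19
  [5] ..#.# => #  t=0,i=6
  [4] ..#.. => .  t=0,i=3
  [3] ...## => .  t=4,i=13
  [2] ...#. => .  t=2,i=12
  [1] ....# => .  t=2,i=11
  [0] ..... => .  t=2,i=10
  bits 10011110010111011111000100100000 = 2656956704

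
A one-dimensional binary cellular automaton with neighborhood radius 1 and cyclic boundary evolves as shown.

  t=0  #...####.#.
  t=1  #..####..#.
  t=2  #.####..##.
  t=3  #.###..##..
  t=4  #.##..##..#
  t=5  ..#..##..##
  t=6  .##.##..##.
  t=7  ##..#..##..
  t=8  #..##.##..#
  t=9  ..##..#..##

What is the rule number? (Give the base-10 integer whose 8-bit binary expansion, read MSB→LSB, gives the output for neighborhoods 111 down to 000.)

  [7] ### => #  t=0,i=5
  [6] ##. => .  t=0,i=7
  [5] #.# => .  t=0,i=8
  [4] #.. => .  t=0,i=1
  [3] .## => #  t=0,i=4
  [2] .#. => #  t=0,i=0
  [1] ..# => #  t=0,i=3
  [0] ... => .  t=0,i=2
  bits 10001110 = 142

142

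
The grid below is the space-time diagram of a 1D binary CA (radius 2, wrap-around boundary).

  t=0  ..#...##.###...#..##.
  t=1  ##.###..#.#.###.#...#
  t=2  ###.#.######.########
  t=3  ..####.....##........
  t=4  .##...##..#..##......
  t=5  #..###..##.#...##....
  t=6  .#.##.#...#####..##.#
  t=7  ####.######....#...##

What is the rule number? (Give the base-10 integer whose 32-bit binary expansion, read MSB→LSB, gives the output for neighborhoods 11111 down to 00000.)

796348332

  ##### -> .   bit 31 = 0  t=2,i=0
  ####. -> .   bit 30 = 0  t=2,i=1
  ###.# -> #   bit 29 = 1  t=1,i=1
  ###.. -> .   bit 28 = 0  t=0,i=11
  ##.## -> #   bit 27 = 1  t=0,i=8
  ##.#. -> #   bit 26 = 1  t=1,i=15
  ##..# -> #   bit 25 = 1  t=1,i=6
  ##... -> #   bit 24 = 1  t=0,i=12
  #.### -> .   bit 23 = 0  t=0,i=9
  #.##. -> #   bit 22 = 1  t=6,i=3
  #.#.# -> #   bit 21 = 1  t=1,i=10
  #.#.. -> #   bit 20 = 1  t=1,i=16
  #..## -> .   bit 19 = 0  t=0,i=17
  #..#. -> #   bit 18 = 1  t=1,i=7
  #...# -> #   bit 17 = 1  t=0,i=0
  #.... -> #   bit 16 = 1  t=3,i=7
  .#### -> .   bit 15 = 0  t=2,i=7
  .###. -> #   bit 14 = 1  t=0,i=10
  .##.# -> .   bit 13 = 0  t=0,i=7
  .##.. -> .   bit 12 = 0  t=0,i=19
  .#.## -> #   bit 11 = 1  t=1,i=11
  .#.#. -> #   bit 10 = 1  t=1,i=9
  .#..# -> #   bit 9 = 1  t=0,i=16
  .#... -> #   bit 8 = 1  t=0,i=3
  ..### -> #   bit 7 = 1  t=1,i=20
  ..##. -> .   bit 6 = 0  t=0,i=6
  ..#.# -> #   bit 5 = 1  t=1,i=8
  ..#.. -> .   bit 4 = 0  t=0,i=2
  ...## -> #   bit 3 = 1  t=0,i=5
  ...#. -> #   bit 2 = 1  t=0,i=1
  ....# -> .   bit 1 = 0  t=3,i=0
  ..... -> .   bit 0 = 0  t=3,i=8
  bits 00101111011101110100111110101100 = 796348332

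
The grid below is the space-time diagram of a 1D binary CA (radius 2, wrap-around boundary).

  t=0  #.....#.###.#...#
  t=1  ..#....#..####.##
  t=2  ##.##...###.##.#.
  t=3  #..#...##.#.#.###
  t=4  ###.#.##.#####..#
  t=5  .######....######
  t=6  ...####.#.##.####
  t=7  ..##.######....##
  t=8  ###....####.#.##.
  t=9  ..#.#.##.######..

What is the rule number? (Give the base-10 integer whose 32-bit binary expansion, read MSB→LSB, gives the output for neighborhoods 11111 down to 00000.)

  nb #####: next=#  (t=4,i=11, bit31=1)
  nb ####.: next=#  (t=1,i=12, bit30=1)
  nb ###.#: next=#  (t=0,i=10, bit29=1)
  nb ###..: next=#  (t=3,i=0, bit28=1)
  nb ##.##: next=.  (t=1,i=14, bit27=0)
  nb ##.#.: next=#  (t=0,i=11, bit26=1)
  nb ##..#: next=#  (t=1,i=0, bit25=1)
  nb ##...: next=.  (t=0,i=1, bit24=0)
  nb #.###: next=.  (t=0,i=8, bit23=0)
  nb #.##.: next=#  (t=1,i=15, bit22=1)
  nb #.#.#: next=#  (t=2,i=15, bit21=1)
  nb #.#..: next=#  (t=0,i=12, bit20=1)
  nb #..##: next=#  (t=1,i=9, bit19=1)
  nb #..#.: next=#  (t=1,i=1, bit18=1)
  nb #...#: next=.  (t=0,i=14, bit17=0)
  nb #....: next=#  (t=0,i=2, bit16=1)
  nb .####: next=.  (t=1,i=11, bit15=0)
  nb .###.: next=.  (t=0,i=9, bit14=0)
  nb .##.#: next=.  (t=2,i=1, bit13=0)
  nb .##..: next=.  (t=0,i=0, bit12=0)
  nb .#.##: next=#  (t=0,i=7, bit11=1)
  nb .#.#.: next=#  (t=3,i=11, bit10=1)
  nb .#..#: next=#  (t=1,i=8, bit9=1)
  nb .#...: next=#  (t=0,i=13, bit8=1)
  nb ..###: next=#  (t=1,i=10, bit7=1)
  nb ..##.: next=#  (t=0,i=16, bit6=1)
  nb ..#.#: next=.  (t=0,i=6, bit5=0)
  nb ..#..: next=.  (t=1,i=2, bit4=0)
  nb ...##: next=#  (t=0,i=15, bit3=1)
  nb ...#.: next=.  (t=0,i=5, bit2=0)
  nb ....#: next=.  (t=0,i=4, bit1=0)
  nb .....: next=.  (t=0,i=3, bit0=0)
  bits 11110110011111010000111111001000 = 4135391176

4135391176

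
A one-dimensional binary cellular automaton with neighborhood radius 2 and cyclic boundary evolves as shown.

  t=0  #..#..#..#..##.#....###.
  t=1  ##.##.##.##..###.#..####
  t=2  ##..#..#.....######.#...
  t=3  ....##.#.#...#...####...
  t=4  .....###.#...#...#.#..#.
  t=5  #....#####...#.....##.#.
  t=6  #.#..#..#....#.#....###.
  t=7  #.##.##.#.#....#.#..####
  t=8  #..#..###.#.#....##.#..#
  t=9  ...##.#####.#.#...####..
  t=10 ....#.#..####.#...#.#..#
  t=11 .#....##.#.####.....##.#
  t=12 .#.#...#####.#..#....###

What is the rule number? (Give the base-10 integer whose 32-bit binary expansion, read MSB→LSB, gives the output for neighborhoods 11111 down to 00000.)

  [31] ##### => .  t=1,i=22
  [30] ####. => #  t=1,i=0
  [29] ###.# => #  t=0,i=22
  [28] ###.. => .  t=3,i=20
  [27] ##.## => .  t=1,i=2
  [26] ##.#. => #  t=0,i=14
  [25] ##..# => .  t=1,i=11
  [24] ##... => .  t=3,i=21
  [23] #.### => #  t=9,i=6
  [22] #.##. => .  t=1,i=3
  [21] #.#.# => #  t=3,i=7
  [20] #.#.. => #  t=0,i=0
  [19] #..## => .  t=0,i=11
  [18] #..#. => .  t=0,i=2
  [17] #...# => .  t=2,i=22
  [16] #.... => #  t=0,i=17
  [15] .#### => .  t=1,i=21
  [14] .###. => #  t=0,i=21
  [13] .##.# => #  t=0,i=13
  [12] .##.. => .  t=1,i=10
  [11] .#.## => #  t=11,i=10
  [10] .#.#. => .  t=3,i=8
  [9] .#..# => #  t=0,i=1
  [8] .#... => .  t=0,i=16
  [7] ..### => #  t=0,i=20
  [6] ..##. => .  t=0,i=12
  [5] ..#.# => .  t=4,i=17
  [4] ..#.. => #  t=0,i=3
  [3] ...## => .  t=0,i=19
  [2] ...#. => .  t=3,i=12
  [1] ....# => .  t=0,i=18
  [0] ..... => .  t=2,i=10
  bits 01100100101100010110101010010000 = 1689348752

1689348752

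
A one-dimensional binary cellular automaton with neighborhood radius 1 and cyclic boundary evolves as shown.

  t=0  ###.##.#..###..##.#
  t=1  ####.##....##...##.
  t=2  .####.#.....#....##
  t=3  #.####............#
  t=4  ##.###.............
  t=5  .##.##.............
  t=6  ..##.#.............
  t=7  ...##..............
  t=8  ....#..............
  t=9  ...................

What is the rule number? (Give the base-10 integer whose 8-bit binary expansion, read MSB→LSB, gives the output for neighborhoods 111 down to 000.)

224

  ###|#  b7=1 t=0,i=0
  ##.|#  b6=1 t=0,i=2
  #.#|#  b5=1 t=0,i=3
  #..|.  b4=0 t=0,i=8
  .##|.  b3=0 t=0,i=4
  .#.|.  b2=0 t=0,i=7
  ..#|.  b1=0 t=0,i=9
  ...|.  b0=0 t=1,i=8
  bits 11100000 = 224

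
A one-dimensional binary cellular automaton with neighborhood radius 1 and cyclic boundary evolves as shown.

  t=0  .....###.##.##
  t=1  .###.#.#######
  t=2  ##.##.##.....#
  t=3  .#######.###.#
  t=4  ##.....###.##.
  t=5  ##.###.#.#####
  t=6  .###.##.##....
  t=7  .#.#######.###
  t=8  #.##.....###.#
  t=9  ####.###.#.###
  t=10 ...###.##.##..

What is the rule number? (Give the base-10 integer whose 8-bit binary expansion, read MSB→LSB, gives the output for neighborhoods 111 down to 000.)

105

  nb ###: next=.  (t=0,i=6, bit7=0)
  nb ##.: next=#  (t=0,i=7, bit6=1)
  nb #.#: next=#  (t=0,i=8, bit5=1)
  nb #..: next=.  (t=0,i=0, bit4=0)
  nb .##: next=#  (t=0,i=5, bit3=1)
  nb .#.: next=.  (t=1,i=5, bit2=0)
  nb ..#: next=.  (t=0,i=4, bit1=0)
  nb ...: next=#  (t=0,i=1, bit0=1)
  bits 01101001 = 105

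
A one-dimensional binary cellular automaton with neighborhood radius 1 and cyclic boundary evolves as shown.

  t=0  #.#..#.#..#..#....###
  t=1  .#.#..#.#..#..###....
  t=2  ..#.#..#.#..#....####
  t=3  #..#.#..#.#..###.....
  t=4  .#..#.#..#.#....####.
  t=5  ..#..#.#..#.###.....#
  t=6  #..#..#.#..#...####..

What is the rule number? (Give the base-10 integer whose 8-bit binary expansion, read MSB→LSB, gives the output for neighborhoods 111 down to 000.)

49

  nb ###: next=.  (t=0,i=19, bit7=0)
  nb ##.: next=.  (t=0,i=0, bit6=0)
  nb #.#: next=#  (t=0,i=1, bit5=1)
  nb #..: next=#  (t=0,i=3, bit4=1)
  nb .##: next=.  (t=0,i=18, bit3=0)
  nb .#.: next=.  (t=0,i=2, bit2=0)
  nb ..#: next=.  (t=0,i=4, bit1=0)
  nb ...: next=#  (t=0,i=15, bit0=1)
  bits 00110001 = 49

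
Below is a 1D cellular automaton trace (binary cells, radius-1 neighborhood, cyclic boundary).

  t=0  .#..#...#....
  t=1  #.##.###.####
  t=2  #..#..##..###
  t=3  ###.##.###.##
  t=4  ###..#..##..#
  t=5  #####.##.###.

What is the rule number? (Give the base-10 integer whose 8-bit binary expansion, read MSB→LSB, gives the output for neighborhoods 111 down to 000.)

  ### -> #   bit 7 = 1  t=1,i=6
  ##. -> #   bit 6 = 1  t=1,i=0
  #.# -> .   bit 5 = 0  t=1,i=1
  #.. -> #   bit 4 = 1  t=0,i=2
  .## -> .   bit 3 = 0  t=1,i=2
  .#. -> .   bit 2 = 0  t=0,i=1
  ..# -> #   bit 1 = 1  t=0,i=0
  ... -> #   bit 0 = 1  t=0,i=6
  bits 11010011 = 211

211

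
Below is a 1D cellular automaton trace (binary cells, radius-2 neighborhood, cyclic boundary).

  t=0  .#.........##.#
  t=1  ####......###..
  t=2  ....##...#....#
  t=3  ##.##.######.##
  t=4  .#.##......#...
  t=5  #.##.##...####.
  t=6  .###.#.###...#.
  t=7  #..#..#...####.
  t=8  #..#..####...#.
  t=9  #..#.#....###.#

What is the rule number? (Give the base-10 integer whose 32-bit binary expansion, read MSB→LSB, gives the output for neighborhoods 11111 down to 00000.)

559623516

  ##### -> .   bit 31 = 0  t=3,i=8
  ####. -> .   bit 30 = 0  t=1,i=2
  ###.# -> #   bit 29 = 1  t=3,i=1
  ###.. -> .   bit 28 = 0  t=1,i=3
  ##.## -> .   bit 27 = 0  t=3,i=2
  ##.#. -> .   bit 26 = 0  t=0,i=13
  ##..# -> .   bit 25 = 0  t=1,i=13
  ##... -> #   bit 24 = 1  t=1,i=4
  #.### -> .   bit 23 = 0  t=3,i=6
  #.##. -> #   bit 22 = 1  t=3,i=3
  #.#.# -> .   bit 21 = 0  t=0,i=14
  #.#.. -> #   bit 20 = 1  t=0,i=1
  #..## -> #   bit 19 = 1  t=1,i=14
  #..#. -> .   bit 18 = 0  t=7,i=2
  #...# -> #   bit 17 = 1  t=2,i=7
  #.... -> #   bit 16 = 1  t=0,i=3
  .#### -> .   bit 15 = 0  t=1,i=1
  .###. -> .   bit 14 = 0  t=1,i=11
  .##.# -> #   bit 13 = 1  t=0,i=12
  .##.. -> .   bit 12 = 0  t=2,i=5
  .#.## -> #   bit 11 = 1  t=4,i=2
  .#.#. -> #   bit 10 = 1  t=0,i=0
  .#..# -> .   bit 9 = 0  t=6,i=14
  .#... -> #   bit 8 = 1  t=0,i=2
  ..### -> .   bit 7 = 0  t=1,i=0
  ..##. -> #   bit 6 = 1  t=0,i=11
  ..#.# -> .   bit 5 = 0  t=4,i=1
  ..#.. -> #   bit 4 = 1  t=2,i=9
  ...## -> #   bit 3 = 1  t=0,i=10
  ...#. -> #   bit 2 = 1  t=2,i=8
  ....# -> .   bit 1 = 0  t=0,i=9
  ..... -> .   bit 0 = 0  t=0,i=4
  bits 00100001010110110010110101011100 = 559623516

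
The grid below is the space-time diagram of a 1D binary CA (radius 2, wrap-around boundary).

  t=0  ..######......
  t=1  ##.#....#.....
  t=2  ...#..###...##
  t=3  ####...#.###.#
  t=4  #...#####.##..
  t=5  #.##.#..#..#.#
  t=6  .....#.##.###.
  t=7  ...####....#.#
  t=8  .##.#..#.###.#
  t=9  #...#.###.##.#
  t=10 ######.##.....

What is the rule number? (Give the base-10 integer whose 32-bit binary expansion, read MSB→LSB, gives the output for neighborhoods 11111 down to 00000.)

557242430

  nb #####: next=.  (t=0,i=4, bit31=0)
  nb ####.: next=.  (t=0,i=6, bit30=0)
  nb ###.#: next=#  (t=3,i=11, bit29=1)
  nb ###..: next=.  (t=0,i=7, bit28=0)
  nb ##.##: next=.  (t=3,i=12, bit27=0)
  nb ##.#.: next=.  (t=1,i=2, bit26=0)
  nb ##..#: next=.  (t=4,i=12, bit25=0)
  nb ##...: next=#  (t=0,i=8, bit24=1)
  nb #.###: next=.  (t=3,i=9, bit23=0)
  nb #.##.: next=.  (t=4,i=10, bit22=0)
  nb #.#.#: next=#  (t=8,i=13, bit21=1)
  nb #.#..: next=#  (t=1,i=3, bit20=1)
  nb #..##: next=.  (t=2,i=5, bit19=0)
  nb #..#.: next=#  (t=4,i=13, bit18=1)
  nb #...#: next=#  (t=2,i=1, bit17=1)
  nb #....: next=.  (t=0,i=9, bit16=0)
  nb .####: next=#  (t=0,i=3, bit15=1)
  nb .###.: next=#  (t=2,i=7, bit14=1)
  nb .##.#: next=.  (t=1,i=1, bit13=0)
  nb .##..: next=#  (t=2,i=13, bit12=1)
  nb .#.##: next=#  (t=3,i=8, bit11=1)
  nb .#.#.: next=.  (t=7,i=12, bit10=0)
  nb .#..#: next=.  (t=2,i=4, bit9=0)
  nb .#...: next=.  (t=1,i=4, bit8=0)
  nb ..###: next=.  (t=0,i=2, bit7=0)
  nb ..##.: next=.  (t=1,i=0, bit6=0)
  nb ..#.#: next=#  (t=3,i=7, bit5=1)
  nb ..#..: next=#  (t=1,i=8, bit4=1)
  nb ...##: next=#  (t=0,i=1, bit3=1)
  nb ...#.: next=#  (t=1,i=7, bit2=1)
  nb ....#: next=#  (t=0,i=0, bit1=1)
  nb .....: next=.  (t=0,i=10, bit0=0)
  bits 00100001001101101101100000111110 = 557242430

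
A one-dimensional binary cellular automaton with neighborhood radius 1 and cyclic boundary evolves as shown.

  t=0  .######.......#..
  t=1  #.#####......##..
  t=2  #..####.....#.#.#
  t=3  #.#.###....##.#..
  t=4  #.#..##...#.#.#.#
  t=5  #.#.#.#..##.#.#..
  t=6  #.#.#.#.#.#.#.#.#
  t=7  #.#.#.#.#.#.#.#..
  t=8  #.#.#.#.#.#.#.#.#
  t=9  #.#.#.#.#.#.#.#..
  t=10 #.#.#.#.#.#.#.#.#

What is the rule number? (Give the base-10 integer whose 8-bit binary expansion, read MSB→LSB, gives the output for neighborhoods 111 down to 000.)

  nb ###: next=#  (t=0,i=2, bit7=1)
  nb ##.: next=#  (t=0,i=6, bit6=1)
  nb #.#: next=.  (t=1,i=1, bit5=0)
  nb #..: next=.  (t=0,i=7, bit4=0)
  nb .##: next=.  (t=0,i=1, bit3=0)
  nb .#.: next=#  (t=0,i=14, bit2=1)
  nb ..#: next=#  (t=0,i=0, bit1=1)
  nb ...: next=.  (t=0,i=8, bit0=0)
  bits 11000110 = 198

198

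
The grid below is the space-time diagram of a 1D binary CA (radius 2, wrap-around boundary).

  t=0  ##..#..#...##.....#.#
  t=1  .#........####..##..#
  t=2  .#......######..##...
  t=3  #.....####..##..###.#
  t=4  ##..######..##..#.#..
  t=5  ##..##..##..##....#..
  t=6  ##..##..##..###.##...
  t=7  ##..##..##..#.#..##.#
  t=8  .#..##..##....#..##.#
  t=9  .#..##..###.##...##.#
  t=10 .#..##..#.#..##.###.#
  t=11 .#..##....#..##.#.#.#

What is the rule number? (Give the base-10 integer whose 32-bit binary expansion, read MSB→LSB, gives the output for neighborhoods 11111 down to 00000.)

  [31] ##### => .  t=2,i=10
  [30] ####. => #  t=1,i=12
  [29] ###.# => #  t=3,i=18
  [28] ###.. => #  t=0,i=1
  [27] ##.## => .  t=3,i=19
  [26] ##.#. => .  t=8,i=19
  [25] ##..# => .  t=0,i=2
  [24] ##... => #  t=0,i=13
  [23] #.### => #  t=0,i=20
  [22] #.##. => .  t=3,i=20
  [21] #.#.# => #  t=8,i=20
  [20] #.#.. => #  t=1,i=1
  [19] #..## => .  t=1,i=15
  [18] #..#. => .  t=0,i=3
  [17] #...# => .  t=0,i=9
  [16] #.... => .  t=0,i=14
  [15] .#### => #  t=1,i=11
  [14] .###. => .  t=0,i=0
  [13] .##.# => #  t=7,i=18
  [12] .##.. => #  t=0,i=12
  [11] .#.## => .  t=0,i=19
  [10] .#.#. => .  t=1,i=0
  [9] .#..# => .  t=0,i=5
  [8] .#... => .  t=0,i=8
  [7] ..### => #  t=1,i=10
  [6] ..##. => #  t=0,i=11
  [5] ..#.# => .  t=0,i=18
  [4] ..#.. => .  t=0,i=4
  [3] ...## => #  t=0,i=10
  [2] ...#. => #  t=0,i=17
  [1] ....# => #  t=0,i=16
  [0] ..... => .  t=0,i=15
  bits 01110001101100001011000011001110 = 1907405006

1907405006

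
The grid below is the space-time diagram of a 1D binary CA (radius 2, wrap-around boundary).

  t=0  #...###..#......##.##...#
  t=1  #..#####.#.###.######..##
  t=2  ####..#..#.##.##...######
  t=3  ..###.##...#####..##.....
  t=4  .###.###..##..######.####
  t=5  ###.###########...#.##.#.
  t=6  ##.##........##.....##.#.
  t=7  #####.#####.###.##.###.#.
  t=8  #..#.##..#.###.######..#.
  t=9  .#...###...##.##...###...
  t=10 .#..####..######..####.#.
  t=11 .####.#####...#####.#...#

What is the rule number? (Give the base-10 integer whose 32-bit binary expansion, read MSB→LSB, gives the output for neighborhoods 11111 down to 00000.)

  ##### -> .   bit 31 = 0  t=1,i=5
  ####. -> #   bit 30 = 1  t=1,i=6
  ###.# -> .   bit 29 = 0  t=1,i=7
  ###.. -> #   bit 28 = 1  t=0,i=6
  ##.## -> #   bit 27 = 1  t=0,i=18
  ##.#. -> .   bit 26 = 0  t=1,i=8
  ##..# -> #   bit 25 = 1  t=0,i=7
  ##... -> .   bit 24 = 0  t=0,i=1
  #.### -> #   bit 23 = 1  t=1,i=11
  #.##. -> #   bit 22 = 1  t=0,i=19
  #.#.# -> #   bit 21 = 1  t=1,i=9
  #.#.. -> .   bit 20 = 0  t=8,i=0
  #..## -> #   bit 19 = 1  t=1,i=2
  #..#. -> .   bit 18 = 0  t=0,i=8
  #...# -> .   bit 17 = 0  t=0,i=2
  #.... -> #   bit 16 = 1  t=0,i=11
  .#### -> .   bit 15 = 0  t=1,i=4
  .###. -> #   bit 14 = 1  t=0,i=5
  .##.# -> #   bit 13 = 1  t=0,i=17
  .##.. -> #   bit 12 = 1  t=0,i=0
  .#.## -> .   bit 11 = 0  t=1,i=10
  .#.#. -> .   bit 10 = 0  t=8,i=24
  .#..# -> #   bit 9 = 1  t=2,i=7
  .#... -> .   bit 8 = 0  t=0,i=10
  ..### -> #   bit 7 = 1  t=0,i=4
  ..##. -> #   bit 6 = 1  t=0,i=16
  ..#.# -> .   bit 5 = 0  t=2,i=9
  ..#.. -> #   bit 4 = 1  t=0,i=9
  ...## -> #   bit 3 = 1  t=0,i=3
  ...#. -> .   bit 2 = 0  t=5,i=17
  ....# -> .   bit 1 = 0  t=0,i=14
  ..... -> #   bit 0 = 1  t=0,i=12
  bits 01011010111010010111001011011001 = 1525248729

1525248729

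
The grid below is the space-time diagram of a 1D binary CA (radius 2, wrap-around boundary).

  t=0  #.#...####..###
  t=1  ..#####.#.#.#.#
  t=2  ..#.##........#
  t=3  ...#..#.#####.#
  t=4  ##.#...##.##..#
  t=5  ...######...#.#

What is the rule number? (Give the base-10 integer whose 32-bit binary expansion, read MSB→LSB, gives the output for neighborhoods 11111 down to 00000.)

  #####|#  b31=1 t=1,i=4
  ####.|#  b30=1 t=0,i=8
  ###.#|.  b29=0 t=0,i=0
  ###..|.  b28=0 t=0,i=9
  ##.##|.  b27=0 t=4,i=9
  ##.#.|.  b26=0 t=0,i=1
  ##..#|#  b25=1 t=0,i=10
  ##...|#  b24=1 t=2,i=6
  #.###|#  b23=1 t=3,i=8
  #.##.|.  b22=0 t=2,i=4
  #.#.#|.  b21=0 t=1,i=8
  #.#..|#  b20=1 t=0,i=2
  #..##|.  b19=0 t=0,i=11
  #..#.|.  b18=0 t=2,i=1
  #...#|#  b17=1 t=0,i=4
  #....|.  b16=0 t=2,i=7
  .####|.  b15=0 t=0,i=7
  .###.|.  b14=0 t=4,i=0
  .##.#|#  b13=1 t=4,i=8
  .##..|.  b12=0 t=2,i=5
  .#.##|#  b11=1 t=2,i=3
  .#.#.|.  b10=0 t=1,i=9
  .#..#|.  b9=0 t=1,i=0
  .#...|#  b8=1 t=0,i=3
  ..###|#  b7=1 t=0,i=6
  ..##.|#  b6=1 t=4,i=7
  ..#.#|.  b5=0 t=2,i=2
  ..#..|#  b4=1 t=2,i=14
  ...##|#  b3=1 t=0,i=5
  ...#.|.  b2=0 t=2,i=13
  ....#|#  b1=1 t=2,i=12
  .....|#  b0=1 t=2,i=8
  bits 11000011100100100010100111011011 = 3281136091

3281136091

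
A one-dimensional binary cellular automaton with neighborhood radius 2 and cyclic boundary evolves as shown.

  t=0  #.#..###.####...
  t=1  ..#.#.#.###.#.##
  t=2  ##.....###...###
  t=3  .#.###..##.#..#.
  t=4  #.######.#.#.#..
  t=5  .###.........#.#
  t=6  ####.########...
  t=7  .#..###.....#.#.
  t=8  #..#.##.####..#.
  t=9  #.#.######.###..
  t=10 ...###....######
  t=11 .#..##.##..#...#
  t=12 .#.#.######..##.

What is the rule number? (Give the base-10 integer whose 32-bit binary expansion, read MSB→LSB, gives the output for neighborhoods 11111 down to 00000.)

  ##### -> .   bit 31 = 0  t=2,i=15
  ####. -> .   bit 30 = 0  t=0,i=11
  ###.# -> .   bit 29 = 0  t=0,i=7
  ###.. -> #   bit 28 = 1  t=0,i=12
  ##.## -> #   bit 27 = 1  t=0,i=8
  ##.#. -> .   bit 26 = 0  t=1,i=11
  ##..# -> #   bit 25 = 1  t=1,i=0
  ##... -> .   bit 24 = 0  t=0,i=13
  #.### -> #   bit 23 = 1  t=0,i=9
  #.##. -> #   bit 22 = 1  t=1,i=14
  #.#.# -> .   bit 21 = 0  t=1,i=4
  #.#.. -> #   bit 20 = 1  t=0,i=2
  #..## -> #   bit 19 = 1  t=0,i=4
  #..#. -> #   bit 18 = 1  t=1,i=1
  #...# -> #   bit 17 = 1  t=0,i=14
  #.... -> #   bit 16 = 1  t=2,i=3
  .#### -> #   bit 15 = 1  t=0,i=10
  .###. -> #   bit 14 = 1  t=0,i=6
  .##.# -> #   bit 13 = 1  t=3,i=9
  .##.. -> #   bit 12 = 1  t=1,i=15
  .#.## -> #   bit 11 = 1  t=1,i=7
  .#.#. -> .   bit 10 = 0  t=0,i=1
  .#..# -> .   bit 9 = 0  t=0,i=3
  .#... -> .   bit 8 = 0  t=11,i=12
  ..### -> .   bit 7 = 0  t=0,i=5
  ..##. -> .   bit 6 = 0  t=3,i=8
  ..#.# -> .   bit 5 = 0  t=0,i=0
  ..#.. -> .   bit 4 = 0  t=3,i=14
  ...## -> .   bit 3 = 0  t=2,i=6
  ...#. -> #   bit 2 = 1  t=0,i=15
  ....# -> #   bit 1 = 1  t=2,i=5
  ..... -> #   bit 0 = 1  t=2,i=4
  bits 00011010110111111111100000000111 = 450885639

450885639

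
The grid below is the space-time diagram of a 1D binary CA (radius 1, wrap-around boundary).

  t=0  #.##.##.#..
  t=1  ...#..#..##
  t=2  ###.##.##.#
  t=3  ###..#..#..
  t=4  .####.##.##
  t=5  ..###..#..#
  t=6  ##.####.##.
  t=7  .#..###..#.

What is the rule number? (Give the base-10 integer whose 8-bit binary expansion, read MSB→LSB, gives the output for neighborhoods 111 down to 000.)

211

  ### -> #   bit 7 = 1  t=2,i=0
  ##. -> #   bit 6 = 1  t=0,i=3
  #.# -> .   bit 5 = 0  t=0,i=1
  #.. -> #   bit 4 = 1  t=0,i=9
  .## -> .   bit 3 = 0  t=0,i=2
  .#. -> .   bit 2 = 0  t=0,i=0
  ..# -> #   bit 1 = 1  t=0,i=10
  ... -> #   bit 0 = 1  t=1,i=1
  bits 11010011 = 211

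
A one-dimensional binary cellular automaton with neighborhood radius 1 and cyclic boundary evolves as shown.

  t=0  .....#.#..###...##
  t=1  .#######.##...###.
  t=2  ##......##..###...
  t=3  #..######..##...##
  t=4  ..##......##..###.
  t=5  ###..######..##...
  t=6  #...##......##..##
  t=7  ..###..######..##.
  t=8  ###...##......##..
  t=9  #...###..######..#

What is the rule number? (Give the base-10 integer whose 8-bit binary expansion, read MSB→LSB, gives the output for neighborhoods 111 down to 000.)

  [7] ### => .  t=0,i=11
  [6] ##. => .  t=0,i=12
  [5] #.# => #  t=0,i=6
  [4] #.. => .  t=0,i=0
  [3] .## => #  t=0,i=10
  [2] .#. => #  t=0,i=5
  [1] ..# => #  t=0,i=4
  [0] ... => #  t=0,i=1
  bits 00101111 = 47

47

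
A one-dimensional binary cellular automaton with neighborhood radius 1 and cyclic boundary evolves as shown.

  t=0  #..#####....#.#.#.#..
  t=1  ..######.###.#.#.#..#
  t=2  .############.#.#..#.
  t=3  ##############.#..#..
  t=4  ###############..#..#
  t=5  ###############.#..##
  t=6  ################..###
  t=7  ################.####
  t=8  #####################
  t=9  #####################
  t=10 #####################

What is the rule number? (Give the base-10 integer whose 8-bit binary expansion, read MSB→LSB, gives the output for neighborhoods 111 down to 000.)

235

  [7] ### => #  t=0,i=4
  [6] ##. => #  t=0,i=7
  [5] #.# => #  t=0,i=13
  [4] #.. => .  t=0,i=1
  [3] .## => #  t=0,i=3
  [2] .#. => .  t=0,i=0
  [1] ..# => #  t=0,i=2
  [0] ... => #  t=0,i=9
  bits 11101011 = 235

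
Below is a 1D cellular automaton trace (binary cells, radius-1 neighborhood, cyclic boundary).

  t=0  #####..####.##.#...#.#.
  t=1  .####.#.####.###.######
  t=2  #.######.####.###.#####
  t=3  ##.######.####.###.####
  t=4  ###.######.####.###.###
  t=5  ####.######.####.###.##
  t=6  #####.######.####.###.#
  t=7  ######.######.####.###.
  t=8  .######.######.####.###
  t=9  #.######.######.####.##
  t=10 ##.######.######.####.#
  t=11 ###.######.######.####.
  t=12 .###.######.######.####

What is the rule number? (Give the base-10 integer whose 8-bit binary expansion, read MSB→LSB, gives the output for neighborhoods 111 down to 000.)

231

  [7] ### => #  t=0,i=1
  [6] ##. => #  t=0,i=4
  [5] #.# => #  t=0,i=11
  [4] #.. => .  t=0,i=5
  [3] .## => .  t=0,i=0
  [2] .#. => #  t=0,i=15
  [1] ..# => #  t=0,i=6
  [0] ... => #  t=0,i=17
  bits 11100111 = 231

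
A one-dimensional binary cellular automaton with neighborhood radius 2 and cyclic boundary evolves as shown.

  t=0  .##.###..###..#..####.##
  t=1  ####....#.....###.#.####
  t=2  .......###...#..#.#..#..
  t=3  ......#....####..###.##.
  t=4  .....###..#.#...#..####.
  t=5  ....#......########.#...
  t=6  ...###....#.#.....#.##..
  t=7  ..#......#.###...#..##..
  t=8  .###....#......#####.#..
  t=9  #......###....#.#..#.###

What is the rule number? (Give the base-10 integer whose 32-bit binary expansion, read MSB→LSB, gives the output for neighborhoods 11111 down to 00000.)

  #####|.  b31=0 t=1,i=0
  ####.|.  b30=0 t=0,i=19
  ###.#|#  b29=1 t=0,i=20
  ###..|.  b28=0 t=0,i=6
  ##.##|#  b27=1 t=0,i=0
  ##.#.|.  b26=0 t=1,i=17
  ##..#|.  b25=0 t=0,i=7
  ##...|.  b24=0 t=1,i=4
  #.###|.  b23=0 t=0,i=4
  #.##.|#  b22=1 t=0,i=1
  #.#.#|#  b21=1 t=1,i=18
  #.#..|#  b20=1 t=2,i=18
  #..##|#  b19=1 t=0,i=8
  #..#.|.  b18=0 t=0,i=13
  #...#|#  b17=1 t=2,i=11
  #....|.  b16=0 t=1,i=5
  .####|#  b15=1 t=0,i=18
  .###.|.  b14=0 t=0,i=5
  .##.#|#  b13=1 t=0,i=2
  .##..|#  b12=1 t=3,i=22
  .#.##|.  b11=0 t=1,i=19
  .#.#.|#  b10=1 t=2,i=17
  .#..#|#  b9=1 t=0,i=15
  .#...|#  b8=1 t=1,i=9
  ..###|.  b7=0 t=0,i=9
  ..##.|.  b6=0 t=7,i=20
  ..#.#|.  b5=0 t=2,i=16
  ..#..|#  b4=1 t=0,i=14
  ...##|#  b3=1 t=1,i=13
  ...#.|#  b2=1 t=1,i=7
  ....#|.  b1=0 t=1,i=6
  .....|.  b0=0 t=1,i=11
  bits 00101000011110101011011100011100 = 679130908

679130908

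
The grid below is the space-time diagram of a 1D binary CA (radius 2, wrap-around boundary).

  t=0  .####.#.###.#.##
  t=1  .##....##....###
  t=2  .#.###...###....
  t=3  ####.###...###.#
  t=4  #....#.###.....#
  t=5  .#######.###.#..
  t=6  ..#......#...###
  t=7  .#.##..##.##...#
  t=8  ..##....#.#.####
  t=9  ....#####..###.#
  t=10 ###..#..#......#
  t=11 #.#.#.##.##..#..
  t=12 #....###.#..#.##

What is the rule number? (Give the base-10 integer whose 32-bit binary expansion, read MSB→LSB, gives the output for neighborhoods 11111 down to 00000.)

299346726

  [31] ##### => .  t=3,i=1
  [30] ####. => .  t=0,i=3
  [29] ###.# => .  t=0,i=4
  [28] ###.. => #  t=2,i=5
  [27] ##.## => .  t=0,i=0
  [26] ##.#. => .  t=0,i=5
  [25] ##..# => .  t=6,i=0
  [24] ##... => #  t=1,i=3
  [23] #.### => #  t=0,i=1
  [22] #.##. => #  t=0,i=14
  [21] #.#.# => .  t=0,i=6
  [20] #.#.. => #  t=5,i=13
  [19] #..## => .  t=7,i=6
  [18] #..#. => #  t=6,i=1
  [17] #...# => #  t=2,i=7
  [16] #.... => #  t=1,i=4
  [15] .#### => #  t=0,i=2
  [14] .###. => .  t=0,i=9
  [13] .##.# => #  t=0,i=15
  [12] .##.. => .  t=1,i=2
  [11] .#.## => #  t=0,i=7
  [10] .#.#. => .  t=7,i=0
  [9] .#..# => #  t=10,i=6
  [8] .#... => #  t=5,i=14
  [7] ..### => .  t=1,i=13
  [6] ..##. => .  t=1,i=7
  [5] ..#.# => #  t=2,i=1
  [4] ..#.. => .  t=6,i=2
  [3] ...## => .  t=1,i=6
  [2] ...#. => #  t=2,i=0
  [1] ....# => #  t=1,i=5
  [0] ..... => .  t=2,i=14
  bits 00010001110101111010101100100110 = 299346726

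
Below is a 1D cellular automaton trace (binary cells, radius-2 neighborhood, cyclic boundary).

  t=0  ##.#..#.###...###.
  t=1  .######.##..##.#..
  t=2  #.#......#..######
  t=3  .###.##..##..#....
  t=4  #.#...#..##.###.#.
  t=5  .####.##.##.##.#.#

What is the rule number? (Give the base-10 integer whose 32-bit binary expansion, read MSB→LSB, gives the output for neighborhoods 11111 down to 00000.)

77002617

  nb #####: next=.  (t=1,i=3, bit31=0)
  nb ####.: next=.  (t=1,i=5, bit30=0)
  nb ###.#: next=.  (t=0,i=16, bit29=0)
  nb ###..: next=.  (t=0,i=10, bit28=0)
  nb ##.##: next=.  (t=0,i=17, bit27=0)
  nb ##.#.: next=#  (t=0,i=2, bit26=1)
  nb ##..#: next=.  (t=1,i=10, bit25=0)
  nb ##...: next=.  (t=0,i=11, bit24=0)
  nb #.###: next=#  (t=0,i=8, bit23=1)
  nb #.##.: next=.  (t=0,i=0, bit22=0)
  nb #.#.#: next=.  (t=4,i=0, bit21=0)
  nb #.#..: next=#  (t=0,i=3, bit20=1)
  nb #..##: next=.  (t=1,i=11, bit19=0)
  nb #..#.: next=#  (t=0,i=5, bit18=1)
  nb #...#: next=#  (t=0,i=12, bit17=1)
  nb #....: next=.  (t=2,i=4, bit16=0)
  nb .####: next=#  (t=1,i=2, bit15=1)
  nb .###.: next=#  (t=0,i=9, bit14=1)
  nb .##.#: next=#  (t=0,i=1, bit13=1)
  nb .##..: next=#  (t=1,i=9, bit12=1)
  nb .#.##: next=.  (t=0,i=7, bit11=0)
  nb .#.#.: next=#  (t=4,i=1, bit10=1)
  nb .#..#: next=#  (t=0,i=4, bit9=1)
  nb .#...: next=#  (t=1,i=16, bit8=1)
  nb ..###: next=.  (t=0,i=14, bit7=0)
  nb ..##.: next=#  (t=1,i=12, bit6=1)
  nb ..#.#: next=#  (t=0,i=6, bit5=1)
  nb ..#..: next=#  (t=2,i=9, bit4=1)
  nb ...##: next=#  (t=0,i=13, bit3=1)
  nb ...#.: next=.  (t=2,i=8, bit2=0)
  nb ....#: next=.  (t=2,i=7, bit1=0)
  nb .....: next=#  (t=2,i=5, bit0=1)
  bits 00000100100101101111011101111001 = 77002617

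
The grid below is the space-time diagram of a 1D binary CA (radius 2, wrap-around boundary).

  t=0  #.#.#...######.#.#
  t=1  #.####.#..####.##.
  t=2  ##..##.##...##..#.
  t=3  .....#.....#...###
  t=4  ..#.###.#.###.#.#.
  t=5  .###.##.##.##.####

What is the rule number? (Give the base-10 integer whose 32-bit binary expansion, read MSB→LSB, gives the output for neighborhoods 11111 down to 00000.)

3761532733

  nb #####: next=#  (t=0,i=10, bit31=1)
  nb ####.: next=#  (t=0,i=12, bit30=1)
  nb ###.#: next=#  (t=0,i=13, bit29=1)
  nb ###..: next=.  (t=3,i=17, bit28=0)
  nb ##.##: next=.  (t=1,i=14, bit27=0)
  nb ##.#.: next=.  (t=0,i=1, bit26=0)
  nb ##..#: next=.  (t=2,i=2, bit25=0)
  nb ##...: next=.  (t=2,i=9, bit24=0)
  nb #.###: next=.  (t=1,i=2, bit23=0)
  nb #.##.: next=.  (t=0,i=17, bit22=0)
  nb #.#.#: next=#  (t=0,i=2, bit21=1)
  nb #.#..: next=#  (t=0,i=4, bit20=1)
  nb #..##: next=.  (t=1,i=9, bit19=0)
  nb #..#.: next=#  (t=2,i=15, bit18=1)
  nb #...#: next=.  (t=0,i=6, bit17=0)
  nb #....: next=.  (t=3,i=1, bit16=0)
  nb .####: next=.  (t=0,i=9, bit15=0)
  nb .###.: next=#  (t=3,i=16, bit14=1)
  nb .##.#: next=#  (t=0,i=0, bit13=1)
  nb .##..: next=.  (t=2,i=1, bit12=0)
  nb .#.##: next=#  (t=0,i=16, bit11=1)
  nb .#.#.: next=#  (t=0,i=3, bit10=1)
  nb .#..#: next=#  (t=1,i=8, bit9=1)
  nb .#...: next=#  (t=0,i=5, bit8=1)
  nb ..###: next=.  (t=0,i=8, bit7=0)
  nb ..##.: next=.  (t=2,i=4, bit6=0)
  nb ..#.#: next=#  (t=2,i=16, bit5=1)
  nb ..#..: next=#  (t=3,i=5, bit4=1)
  nb ...##: next=#  (t=0,i=7, bit3=1)
  nb ...#.: next=#  (t=3,i=4, bit2=1)
  nb ....#: next=.  (t=3,i=3, bit1=0)
  nb .....: next=#  (t=3,i=2, bit0=1)
  bits 11100000001101000110111100111101 = 3761532733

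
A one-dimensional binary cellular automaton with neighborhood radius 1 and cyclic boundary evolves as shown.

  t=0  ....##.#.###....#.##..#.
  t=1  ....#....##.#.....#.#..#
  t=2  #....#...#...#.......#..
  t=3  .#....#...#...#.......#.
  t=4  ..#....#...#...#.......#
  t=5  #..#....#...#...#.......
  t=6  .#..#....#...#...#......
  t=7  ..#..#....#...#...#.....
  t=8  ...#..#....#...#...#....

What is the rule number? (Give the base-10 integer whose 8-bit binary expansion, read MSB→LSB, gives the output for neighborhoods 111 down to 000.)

  ###|#  b7=1 t=0,i=10
  ##.|.  b6=0 t=0,i=5
  #.#|.  b5=0 t=0,i=6
  #..|#  b4=1 t=0,i=12
  .##|#  b3=1 t=0,i=4
  .#.|.  b2=0 t=0,i=7
  ..#|.  b1=0 t=0,i=3
  ...|.  b0=0 t=0,i=0
  bits 10011000 = 152

152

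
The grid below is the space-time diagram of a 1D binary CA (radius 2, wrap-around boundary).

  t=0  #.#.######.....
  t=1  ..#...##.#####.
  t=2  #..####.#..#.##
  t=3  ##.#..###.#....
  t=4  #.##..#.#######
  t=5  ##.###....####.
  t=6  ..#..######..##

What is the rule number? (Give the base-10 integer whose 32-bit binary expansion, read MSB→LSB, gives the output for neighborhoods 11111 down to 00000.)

  [31] ##### => #  t=0,i=6
  [30] ####. => .  t=0,i=8
  [29] ###.# => #  t=2,i=6
  [28] ###.. => #  t=0,i=9
  [27] ##.## => #  t=1,i=8
  [26] ##.#. => #  t=2,i=7
  [25] ##..# => #  t=2,i=1
  [24] ##... => #  t=0,i=10
  [23] #.### => .  t=0,i=4
  [22] #.##. => .  t=4,i=2
  [21] #.#.# => #  t=0,i=2
  [20] #.#.. => #  t=2,i=8
  [19] #..## => .  t=2,i=2
  [18] #..#. => #  t=2,i=10
  [17] #...# => #  t=1,i=0
  [16] #.... => #  t=0,i=11
  [15] .#### => .  t=0,i=5
  [14] .###. => .  t=2,i=14
  [13] .##.# => .  t=1,i=7
  [12] .##.. => #  t=4,i=3
  [11] .#.## => .  t=0,i=3
  [10] .#.#. => .  t=0,i=1
  [9] .#..# => .  t=2,i=9
  [8] .#... => #  t=1,i=3
  [7] ..### => #  t=2,i=3
  [6] ..##. => #  t=1,i=6
  [5] ..#.# => .  t=0,i=0
  [4] ..#.. => .  t=1,i=2
  [3] ...## => #  t=1,i=5
  [2] ...#. => .  t=0,i=14
  [1] ....# => #  t=0,i=13
  [0] ..... => #  t=0,i=12
  bits 10111111001101110001000111001011 = 3208057291

3208057291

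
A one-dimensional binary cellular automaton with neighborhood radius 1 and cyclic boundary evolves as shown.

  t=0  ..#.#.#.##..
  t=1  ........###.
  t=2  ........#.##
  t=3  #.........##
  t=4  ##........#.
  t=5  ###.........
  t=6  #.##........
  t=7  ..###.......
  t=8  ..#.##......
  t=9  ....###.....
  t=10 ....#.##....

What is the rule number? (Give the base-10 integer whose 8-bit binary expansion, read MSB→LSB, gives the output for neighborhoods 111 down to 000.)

  ### -> .   bit 7 = 0  t=1,i=9
  ##. -> #   bit 6 = 1  t=0,i=9
  #.# -> .   bit 5 = 0  t=0,i=3
  #.. -> #   bit 4 = 1  t=0,i=10
  .## -> #   bit 3 = 1  t=0,i=8
  .#. -> .   bit 2 = 0  t=0,i=2
  ..# -> .   bit 1 = 0  t=0,i=1
  ... -> .   bit 0 = 0  t=0,i=0
  bits 01011000 = 88

88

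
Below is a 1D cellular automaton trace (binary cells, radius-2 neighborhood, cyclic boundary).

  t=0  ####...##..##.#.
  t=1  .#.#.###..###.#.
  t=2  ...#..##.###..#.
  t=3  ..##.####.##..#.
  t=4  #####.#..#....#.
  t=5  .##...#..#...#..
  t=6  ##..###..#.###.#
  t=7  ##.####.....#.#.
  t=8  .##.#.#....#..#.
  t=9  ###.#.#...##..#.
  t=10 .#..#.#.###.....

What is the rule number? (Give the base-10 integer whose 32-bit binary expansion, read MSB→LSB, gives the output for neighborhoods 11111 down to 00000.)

2553995484

  #####|#  b31=1 t=4,i=2
  ####.|.  b30=0 t=0,i=2
  ###.#|.  b29=0 t=1,i=12
  ###..|#  b28=1 t=0,i=3
  ##.##|#  b27=1 t=2,i=8
  ##.#.|.  b26=0 t=0,i=13
  ##..#|.  b25=0 t=0,i=9
  ##...|.  b24=0 t=0,i=4
  #.###|.  b23=0 t=0,i=0
  #.##.|.  b22=0 t=3,i=10
  #.#.#|#  b21=1 t=0,i=14
  #.#..|#  b20=1 t=1,i=14
  #..##|#  b19=1 t=0,i=10
  #..#.|.  b18=0 t=1,i=0
  #...#|#  b17=1 t=0,i=5
  #....|.  b16=0 t=2,i=0
  .####|#  b15=1 t=0,i=1
  .###.|#  b14=1 t=1,i=6
  .##.#|#  b13=1 t=0,i=12
  .##..|.  b12=0 t=0,i=8
  .#.##|.  b11=0 t=0,i=15
  .#.#.|.  b10=0 t=1,i=2
  .#..#|.  b9=0 t=1,i=15
  .#...|.  b8=0 t=2,i=15
  ..###|#  b7=1 t=1,i=10
  ..##.|#  b6=1 t=0,i=7
  ..#.#|.  b5=0 t=1,i=1
  ..#..|#  b4=1 t=2,i=3
  ...##|#  b3=1 t=0,i=6
  ...#.|#  b2=1 t=2,i=2
  ....#|.  b1=0 t=2,i=1
  .....|.  b0=0 t=7,i=9
  bits 10011000001110101110000011011100 = 2553995484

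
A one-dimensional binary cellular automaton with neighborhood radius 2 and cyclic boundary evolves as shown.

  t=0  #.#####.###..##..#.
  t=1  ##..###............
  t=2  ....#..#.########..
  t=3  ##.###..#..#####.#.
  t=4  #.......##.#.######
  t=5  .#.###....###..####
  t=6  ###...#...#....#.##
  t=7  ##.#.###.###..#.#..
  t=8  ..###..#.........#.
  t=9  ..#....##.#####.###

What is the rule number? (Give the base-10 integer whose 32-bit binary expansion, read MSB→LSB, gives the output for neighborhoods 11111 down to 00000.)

  [31] ##### => #  t=0,i=4
  [30] ####. => #  t=0,i=5
  [29] ###.# => #  t=0,i=6
  [28] ###.. => .  t=0,i=10
  [27] ##.## => .  t=0,i=7
  [26] ##.#. => #  t=3,i=16
  [25] ##..# => .  t=0,i=11
  [24] ##... => #  t=1,i=7
  [23] #.### => .  t=0,i=2
  [22] #.##. => #  t=3,i=0
  [21] #.#.# => #  t=0,i=0
  [20] #.#.. => .  t=7,i=16
  [19] #..## => .  t=0,i=12
  [18] #..#. => .  t=0,i=16
  [17] #...# => .  t=6,i=4
  [16] #.... => .  t=1,i=8
  [15] .#### => .  t=0,i=3
  [14] .###. => .  t=0,i=9
  [13] .##.# => .  t=3,i=1
  [12] .##.. => .  t=0,i=14
  [11] .#.## => #  t=0,i=1
  [10] .#.#. => .  t=0,i=18
  [9] .#..# => #  t=2,i=5
  [8] .#... => #  t=6,i=7
  [7] ..### => #  t=1,i=4
  [6] ..##. => .  t=0,i=13
  [5] ..#.# => .  t=0,i=17
  [4] ..#.. => #  t=2,i=4
  [3] ...## => .  t=1,i=18
  [2] ...#. => #  t=2,i=3
  [1] ....# => .  t=1,i=17
  [0] ..... => #  t=1,i=9
  bits 11100101011000000000101110010101 = 3848276885

3848276885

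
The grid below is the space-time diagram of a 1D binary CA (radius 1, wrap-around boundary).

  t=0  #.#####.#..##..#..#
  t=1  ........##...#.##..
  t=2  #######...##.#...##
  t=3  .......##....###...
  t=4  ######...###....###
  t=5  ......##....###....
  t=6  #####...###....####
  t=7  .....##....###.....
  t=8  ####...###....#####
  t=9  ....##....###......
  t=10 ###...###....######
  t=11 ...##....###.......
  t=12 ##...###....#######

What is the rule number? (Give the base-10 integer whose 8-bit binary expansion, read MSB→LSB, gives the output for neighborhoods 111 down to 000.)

21

  [7] ### => .  t=0,i=3
  [6] ##. => .  t=0,i=0
  [5] #.# => .  t=0,i=1
  [4] #.. => #  t=0,i=9
  [3] .## => .  t=0,i=2
  [2] .#. => #  t=0,i=8
  [1] ..# => .  t=0,i=10
  [0] ... => #  t=1,i=0
  bits 00010101 = 21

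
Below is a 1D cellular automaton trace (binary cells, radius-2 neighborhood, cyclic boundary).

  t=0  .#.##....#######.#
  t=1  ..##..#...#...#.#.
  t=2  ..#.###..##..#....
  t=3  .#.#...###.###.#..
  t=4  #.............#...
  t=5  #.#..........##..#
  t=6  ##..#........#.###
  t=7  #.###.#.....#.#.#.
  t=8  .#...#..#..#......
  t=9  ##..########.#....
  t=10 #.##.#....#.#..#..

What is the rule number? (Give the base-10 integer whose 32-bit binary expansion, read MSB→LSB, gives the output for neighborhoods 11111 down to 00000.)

  #####|.  b31=0 t=0,i=11
  ####.|#  b30=1 t=0,i=14
  ###.#|.  b29=0 t=0,i=15
  ###..|.  b28=0 t=2,i=6
  ##.##|.  b27=0 t=3,i=10
  ##.#.|#  b26=1 t=0,i=16
  ##..#|#  b25=1 t=1,i=4
  ##...|.  b24=0 t=0,i=5
  #.###|.  b23=0 t=2,i=4
  #.##.|#  b22=1 t=0,i=3
  #.#.#|.  b21=0 t=0,i=1
  #.#..|.  b20=0 t=1,i=16
  #..##|#  b19=1 t=2,i=8
  #..#.|#  b18=1 t=1,i=5
  #...#|.  b17=0 t=1,i=0
  #....|#  b16=1 t=0,i=6
  .####|#  b15=1 t=0,i=10
  .###.|.  b14=0 t=2,i=5
  .##.#|#  b13=1 t=5,i=0
  .##..|.  b12=0 t=0,i=4
  .#.##|#  b11=1 t=0,i=2
  .#.#.|.  b10=0 t=0,i=0
  .#..#|#  b9=1 t=8,i=6
  .#...|.  b8=0 t=1,i=7
  ..###|.  b7=0 t=0,i=9
  ..##.|#  b6=1 t=1,i=2
  ..#.#|.  b5=0 t=1,i=14
  ..#..|#  b4=1 t=1,i=6
  ...##|.  b3=0 t=0,i=8
  ...#.|#  b2=1 t=1,i=9
  ....#|.  b1=0 t=0,i=7
  .....|.  b0=0 t=2,i=16
  bits 01000110010011011010101001010100 = 1179494996

1179494996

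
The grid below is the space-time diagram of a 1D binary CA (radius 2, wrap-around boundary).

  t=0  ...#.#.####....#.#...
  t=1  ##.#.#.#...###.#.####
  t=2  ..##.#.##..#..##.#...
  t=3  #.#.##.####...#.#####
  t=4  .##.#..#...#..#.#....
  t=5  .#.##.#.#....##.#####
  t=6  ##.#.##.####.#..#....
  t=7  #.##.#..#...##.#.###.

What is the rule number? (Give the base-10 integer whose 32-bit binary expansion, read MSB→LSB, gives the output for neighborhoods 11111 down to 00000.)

133501411

  nb #####: next=.  (t=1,i=19, bit31=0)
  nb ####.: next=.  (t=0,i=9, bit30=0)
  nb ###.#: next=.  (t=1,i=1, bit29=0)
  nb ###..: next=.  (t=0,i=10, bit28=0)
  nb ##.##: next=.  (t=3,i=6, bit27=0)
  nb ##.#.: next=#  (t=1,i=2, bit26=1)
  nb ##..#: next=#  (t=2,i=9, bit25=1)
  nb ##...: next=#  (t=0,i=11, bit24=1)
  nb #.###: next=#  (t=0,i=7, bit23=1)
  nb #.##.: next=#  (t=2,i=7, bit22=1)
  nb #.#.#: next=#  (t=0,i=5, bit21=1)
  nb #.#..: next=#  (t=0,i=17, bit20=1)
  nb #..##: next=.  (t=2,i=13, bit19=0)
  nb #..#.: next=#  (t=2,i=10, bit18=1)
  nb #...#: next=.  (t=1,i=9, bit17=0)
  nb #....: next=#  (t=0,i=12, bit16=1)
  nb .####: next=.  (t=0,i=8, bit15=0)
  nb .###.: next=.  (t=1,i=12, bit14=0)
  nb .##.#: next=.  (t=2,i=3, bit13=0)
  nb .##..: next=#  (t=2,i=8, bit12=1)
  nb .#.##: next=.  (t=0,i=6, bit11=0)
  nb .#.#.: next=.  (t=0,i=4, bit10=0)
  nb .#..#: next=.  (t=2,i=12, bit9=0)
  nb .#...: next=#  (t=0,i=18, bit8=1)
  nb ..###: next=#  (t=1,i=11, bit7=1)
  nb ..##.: next=#  (t=2,i=2, bit6=1)
  nb ..#.#: next=#  (t=0,i=3, bit5=1)
  nb ..#..: next=.  (t=2,i=11, bit4=0)
  nb ...##: next=.  (t=1,i=10, bit3=0)
  nb ...#.: next=.  (t=0,i=2, bit2=0)
  nb ....#: next=#  (t=0,i=1, bit1=1)
  nb .....: next=#  (t=0,i=0, bit0=1)
  bits 00000111111101010001000111100011 = 133501411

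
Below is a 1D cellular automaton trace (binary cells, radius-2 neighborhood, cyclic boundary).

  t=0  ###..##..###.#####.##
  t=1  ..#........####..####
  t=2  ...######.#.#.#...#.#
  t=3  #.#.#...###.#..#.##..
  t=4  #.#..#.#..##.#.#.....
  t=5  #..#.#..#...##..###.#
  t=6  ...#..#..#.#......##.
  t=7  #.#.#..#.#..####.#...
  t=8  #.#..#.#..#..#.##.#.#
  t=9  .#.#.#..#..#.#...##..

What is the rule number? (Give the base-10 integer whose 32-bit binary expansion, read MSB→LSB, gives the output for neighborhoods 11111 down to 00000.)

  [31] ##### => .  t=0,i=0
  [30] ####. => .  t=0,i=1
  [29] ###.# => #  t=0,i=11
  [28] ###.. => #  t=0,i=2
  [27] ##.## => #  t=0,i=12
  [26] ##.#. => #  t=2,i=9
  [25] ##..# => .  t=0,i=3
  [24] ##... => .  t=6,i=20
  [23] #.### => #  t=0,i=13
  [22] #.##. => .  t=3,i=17
  [21] #.#.# => #  t=2,i=10
  [20] #.#.. => .  t=2,i=14
  [19] #..## => .  t=0,i=4
  [18] #..#. => .  t=1,i=1
  [17] #...# => .  t=2,i=1
  [16] #.... => #  t=1,i=4
  [15] .#### => #  t=0,i=14
  [14] .###. => .  t=0,i=10
  [13] .##.# => .  t=4,i=11
  [12] .##.. => .  t=0,i=6
  [11] .#.## => .  t=3,i=16
  [10] .#.#. => .  t=2,i=11
  [9] .#..# => #  t=3,i=13
  [8] .#... => #  t=1,i=3
  [7] ..### => .  t=0,i=9
  [6] ..##. => .  t=0,i=5
  [5] ..#.# => #  t=2,i=18
  [4] ..#.. => .  t=1,i=2
  [3] ...## => #  t=1,i=10
  [2] ...#. => #  t=2,i=17
  [1] ....# => .  t=1,i=9
  [0] ..... => #  t=1,i=5
  bits 00111100101000011000001100101101 = 1017217837

1017217837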